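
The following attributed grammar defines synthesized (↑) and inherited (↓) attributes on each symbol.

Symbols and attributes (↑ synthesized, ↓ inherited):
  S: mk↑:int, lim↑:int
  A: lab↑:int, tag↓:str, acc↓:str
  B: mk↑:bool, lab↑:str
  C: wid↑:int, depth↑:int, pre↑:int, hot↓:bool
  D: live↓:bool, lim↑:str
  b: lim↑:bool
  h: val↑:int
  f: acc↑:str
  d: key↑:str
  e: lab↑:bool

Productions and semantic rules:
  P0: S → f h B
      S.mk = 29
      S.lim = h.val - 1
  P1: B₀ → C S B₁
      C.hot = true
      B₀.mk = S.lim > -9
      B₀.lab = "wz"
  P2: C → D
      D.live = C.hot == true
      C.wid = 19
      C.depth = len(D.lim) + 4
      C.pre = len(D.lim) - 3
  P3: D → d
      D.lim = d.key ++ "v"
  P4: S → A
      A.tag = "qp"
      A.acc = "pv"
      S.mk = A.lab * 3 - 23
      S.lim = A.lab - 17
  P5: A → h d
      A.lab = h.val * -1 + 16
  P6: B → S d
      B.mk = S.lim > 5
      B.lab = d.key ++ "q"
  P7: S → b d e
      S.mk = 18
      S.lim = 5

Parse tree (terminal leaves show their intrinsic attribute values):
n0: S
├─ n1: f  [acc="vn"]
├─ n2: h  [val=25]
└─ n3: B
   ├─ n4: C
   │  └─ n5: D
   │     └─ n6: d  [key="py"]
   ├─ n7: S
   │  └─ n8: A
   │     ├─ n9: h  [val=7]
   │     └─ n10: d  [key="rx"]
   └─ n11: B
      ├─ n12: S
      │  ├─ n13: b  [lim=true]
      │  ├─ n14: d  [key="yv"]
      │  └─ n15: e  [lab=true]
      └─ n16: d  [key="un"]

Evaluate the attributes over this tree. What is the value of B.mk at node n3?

1. n1.acc = "vn"  [terminal]
2. n2.val = 25  [terminal]
3. n4.hot = true  [true]
4. n5.live = true  [C.hot == true]
5. n6.key = "py"  [terminal]
6. n5.lim = "pyv"  [d.key ++ "v"]
7. n4.wid = 19  [19]
8. n4.depth = 7  [len(D.lim) + 4]
9. n4.pre = 0  [len(D.lim) - 3]
10. n8.tag = "qp"  ["qp"]
11. n8.acc = "pv"  ["pv"]
12. n9.val = 7  [terminal]
13. n10.key = "rx"  [terminal]
14. n8.lab = 9  [h.val * -1 + 16]
15. n7.mk = 4  [A.lab * 3 - 23]
16. n7.lim = -8  [A.lab - 17]
17. n13.lim = true  [terminal]
18. n14.key = "yv"  [terminal]
19. n15.lab = true  [terminal]
20. n12.mk = 18  [18]
21. n12.lim = 5  [5]
22. n16.key = "un"  [terminal]
23. n11.mk = false  [S.lim > 5]
24. n11.lab = "unq"  [d.key ++ "q"]
25. n3.mk = true  [S.lim > -9]
26. n3.lab = "wz"  ["wz"]
27. n0.mk = 29  [29]
28. n0.lim = 24  [h.val - 1]

true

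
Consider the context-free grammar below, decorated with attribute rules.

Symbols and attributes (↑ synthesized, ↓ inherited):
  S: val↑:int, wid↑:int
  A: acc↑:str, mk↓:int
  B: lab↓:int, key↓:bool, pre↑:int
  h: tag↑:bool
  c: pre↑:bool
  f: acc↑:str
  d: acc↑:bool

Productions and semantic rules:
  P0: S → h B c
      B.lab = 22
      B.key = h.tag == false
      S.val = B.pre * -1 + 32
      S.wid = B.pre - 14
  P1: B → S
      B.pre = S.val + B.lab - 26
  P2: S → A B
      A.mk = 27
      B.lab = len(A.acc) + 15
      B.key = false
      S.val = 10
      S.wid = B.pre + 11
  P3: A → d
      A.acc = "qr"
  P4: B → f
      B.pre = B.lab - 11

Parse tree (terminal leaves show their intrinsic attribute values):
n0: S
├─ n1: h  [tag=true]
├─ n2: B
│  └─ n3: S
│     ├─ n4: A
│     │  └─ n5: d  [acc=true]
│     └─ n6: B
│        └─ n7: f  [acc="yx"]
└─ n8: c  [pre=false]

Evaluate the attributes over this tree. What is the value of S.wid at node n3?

1. n1.tag = true  [terminal]
2. n2.lab = 22  [22]
3. n2.key = false  [h.tag == false]
4. n4.mk = 27  [27]
5. n5.acc = true  [terminal]
6. n4.acc = "qr"  ["qr"]
7. n6.lab = 17  [len(A.acc) + 15]
8. n6.key = false  [false]
9. n7.acc = "yx"  [terminal]
10. n6.pre = 6  [B.lab - 11]
11. n3.val = 10  [10]
12. n3.wid = 17  [B.pre + 11]
13. n2.pre = 6  [S.val + B.lab - 26]
14. n8.pre = false  [terminal]
15. n0.val = 26  [B.pre * -1 + 32]
16. n0.wid = -8  [B.pre - 14]

17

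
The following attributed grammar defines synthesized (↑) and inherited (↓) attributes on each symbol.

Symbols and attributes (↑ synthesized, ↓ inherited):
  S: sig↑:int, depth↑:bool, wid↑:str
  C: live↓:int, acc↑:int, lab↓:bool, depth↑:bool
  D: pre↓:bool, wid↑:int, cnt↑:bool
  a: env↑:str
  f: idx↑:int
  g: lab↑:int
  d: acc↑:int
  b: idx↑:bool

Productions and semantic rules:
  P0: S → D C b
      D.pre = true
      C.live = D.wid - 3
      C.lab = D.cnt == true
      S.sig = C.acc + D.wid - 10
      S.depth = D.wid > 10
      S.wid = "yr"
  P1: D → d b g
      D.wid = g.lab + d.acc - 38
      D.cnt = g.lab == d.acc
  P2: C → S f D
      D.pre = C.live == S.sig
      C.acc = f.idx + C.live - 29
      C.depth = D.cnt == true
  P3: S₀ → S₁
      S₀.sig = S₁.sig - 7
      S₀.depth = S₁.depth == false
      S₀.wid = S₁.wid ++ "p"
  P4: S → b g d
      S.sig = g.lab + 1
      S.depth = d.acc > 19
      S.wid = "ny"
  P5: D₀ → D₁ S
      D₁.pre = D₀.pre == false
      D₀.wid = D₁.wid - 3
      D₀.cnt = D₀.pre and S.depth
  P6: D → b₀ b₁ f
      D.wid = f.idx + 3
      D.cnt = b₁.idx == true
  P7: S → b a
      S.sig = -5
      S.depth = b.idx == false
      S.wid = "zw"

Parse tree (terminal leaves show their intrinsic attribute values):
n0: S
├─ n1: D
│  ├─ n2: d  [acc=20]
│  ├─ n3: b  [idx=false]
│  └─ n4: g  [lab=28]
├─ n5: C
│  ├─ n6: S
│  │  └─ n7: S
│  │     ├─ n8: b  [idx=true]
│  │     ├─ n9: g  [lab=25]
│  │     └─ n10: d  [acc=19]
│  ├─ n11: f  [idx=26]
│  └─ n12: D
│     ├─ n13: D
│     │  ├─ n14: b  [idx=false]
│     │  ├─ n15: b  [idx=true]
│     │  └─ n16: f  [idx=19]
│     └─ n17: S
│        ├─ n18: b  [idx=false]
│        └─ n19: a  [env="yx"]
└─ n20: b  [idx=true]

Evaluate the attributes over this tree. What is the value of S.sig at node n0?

1. n1.pre = true  [true]
2. n2.acc = 20  [terminal]
3. n3.idx = false  [terminal]
4. n4.lab = 28  [terminal]
5. n1.wid = 10  [g.lab + d.acc - 38]
6. n1.cnt = false  [g.lab == d.acc]
7. n5.live = 7  [D.wid - 3]
8. n5.lab = false  [D.cnt == true]
9. n8.idx = true  [terminal]
10. n9.lab = 25  [terminal]
11. n10.acc = 19  [terminal]
12. n7.sig = 26  [g.lab + 1]
13. n7.depth = false  [d.acc > 19]
14. n7.wid = "ny"  ["ny"]
15. n6.sig = 19  [S₁.sig - 7]
16. n6.depth = true  [S₁.depth == false]
17. n6.wid = "nyp"  [S₁.wid ++ "p"]
18. n11.idx = 26  [terminal]
19. n12.pre = false  [C.live == S.sig]
20. n13.pre = true  [D₀.pre == false]
21. n14.idx = false  [terminal]
22. n15.idx = true  [terminal]
23. n16.idx = 19  [terminal]
24. n13.wid = 22  [f.idx + 3]
25. n13.cnt = true  [b₁.idx == true]
26. n18.idx = false  [terminal]
27. n19.env = "yx"  [terminal]
28. n17.sig = -5  [-5]
29. n17.depth = true  [b.idx == false]
30. n17.wid = "zw"  ["zw"]
31. n12.wid = 19  [D₁.wid - 3]
32. n12.cnt = false  [D₀.pre and S.depth]
33. n5.acc = 4  [f.idx + C.live - 29]
34. n5.depth = false  [D.cnt == true]
35. n20.idx = true  [terminal]
36. n0.sig = 4  [C.acc + D.wid - 10]
37. n0.depth = false  [D.wid > 10]
38. n0.wid = "yr"  ["yr"]

4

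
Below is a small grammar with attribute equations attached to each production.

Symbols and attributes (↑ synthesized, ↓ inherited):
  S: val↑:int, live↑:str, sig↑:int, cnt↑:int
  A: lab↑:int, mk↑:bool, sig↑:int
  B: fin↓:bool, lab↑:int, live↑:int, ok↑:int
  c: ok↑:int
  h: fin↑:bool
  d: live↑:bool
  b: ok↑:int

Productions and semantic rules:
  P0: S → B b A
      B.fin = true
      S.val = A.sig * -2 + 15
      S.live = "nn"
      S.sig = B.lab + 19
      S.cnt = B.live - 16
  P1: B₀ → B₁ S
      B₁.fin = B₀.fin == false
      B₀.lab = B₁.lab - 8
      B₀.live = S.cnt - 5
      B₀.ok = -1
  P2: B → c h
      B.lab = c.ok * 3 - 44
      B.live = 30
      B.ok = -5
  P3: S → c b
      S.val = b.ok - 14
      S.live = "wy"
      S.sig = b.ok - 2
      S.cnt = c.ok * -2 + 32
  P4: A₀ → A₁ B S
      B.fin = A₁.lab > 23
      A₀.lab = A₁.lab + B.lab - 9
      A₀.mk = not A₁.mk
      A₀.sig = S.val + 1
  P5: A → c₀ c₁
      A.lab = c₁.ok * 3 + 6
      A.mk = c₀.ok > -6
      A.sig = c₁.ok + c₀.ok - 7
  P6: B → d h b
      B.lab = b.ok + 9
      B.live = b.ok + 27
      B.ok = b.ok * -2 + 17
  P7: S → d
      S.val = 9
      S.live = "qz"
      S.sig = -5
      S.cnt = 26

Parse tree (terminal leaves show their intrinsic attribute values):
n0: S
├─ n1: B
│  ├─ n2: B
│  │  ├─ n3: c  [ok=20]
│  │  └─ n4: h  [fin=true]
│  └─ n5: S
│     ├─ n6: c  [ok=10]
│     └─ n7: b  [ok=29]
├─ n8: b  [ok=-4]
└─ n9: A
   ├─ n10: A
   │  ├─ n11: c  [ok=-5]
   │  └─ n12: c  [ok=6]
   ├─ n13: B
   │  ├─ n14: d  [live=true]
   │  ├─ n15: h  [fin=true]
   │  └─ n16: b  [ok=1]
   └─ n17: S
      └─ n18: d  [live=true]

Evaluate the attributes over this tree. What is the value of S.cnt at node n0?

1. n1.fin = true  [true]
2. n2.fin = false  [B₀.fin == false]
3. n3.ok = 20  [terminal]
4. n4.fin = true  [terminal]
5. n2.lab = 16  [c.ok * 3 - 44]
6. n2.live = 30  [30]
7. n2.ok = -5  [-5]
8. n6.ok = 10  [terminal]
9. n7.ok = 29  [terminal]
10. n5.val = 15  [b.ok - 14]
11. n5.live = "wy"  ["wy"]
12. n5.sig = 27  [b.ok - 2]
13. n5.cnt = 12  [c.ok * -2 + 32]
14. n1.lab = 8  [B₁.lab - 8]
15. n1.live = 7  [S.cnt - 5]
16. n1.ok = -1  [-1]
17. n8.ok = -4  [terminal]
18. n11.ok = -5  [terminal]
19. n12.ok = 6  [terminal]
20. n10.lab = 24  [c₁.ok * 3 + 6]
21. n10.mk = true  [c₀.ok > -6]
22. n10.sig = -6  [c₁.ok + c₀.ok - 7]
23. n13.fin = true  [A₁.lab > 23]
24. n14.live = true  [terminal]
25. n15.fin = true  [terminal]
26. n16.ok = 1  [terminal]
27. n13.lab = 10  [b.ok + 9]
28. n13.live = 28  [b.ok + 27]
29. n13.ok = 15  [b.ok * -2 + 17]
30. n18.live = true  [terminal]
31. n17.val = 9  [9]
32. n17.live = "qz"  ["qz"]
33. n17.sig = -5  [-5]
34. n17.cnt = 26  [26]
35. n9.lab = 25  [A₁.lab + B.lab - 9]
36. n9.mk = false  [not A₁.mk]
37. n9.sig = 10  [S.val + 1]
38. n0.val = -5  [A.sig * -2 + 15]
39. n0.live = "nn"  ["nn"]
40. n0.sig = 27  [B.lab + 19]
41. n0.cnt = -9  [B.live - 16]

-9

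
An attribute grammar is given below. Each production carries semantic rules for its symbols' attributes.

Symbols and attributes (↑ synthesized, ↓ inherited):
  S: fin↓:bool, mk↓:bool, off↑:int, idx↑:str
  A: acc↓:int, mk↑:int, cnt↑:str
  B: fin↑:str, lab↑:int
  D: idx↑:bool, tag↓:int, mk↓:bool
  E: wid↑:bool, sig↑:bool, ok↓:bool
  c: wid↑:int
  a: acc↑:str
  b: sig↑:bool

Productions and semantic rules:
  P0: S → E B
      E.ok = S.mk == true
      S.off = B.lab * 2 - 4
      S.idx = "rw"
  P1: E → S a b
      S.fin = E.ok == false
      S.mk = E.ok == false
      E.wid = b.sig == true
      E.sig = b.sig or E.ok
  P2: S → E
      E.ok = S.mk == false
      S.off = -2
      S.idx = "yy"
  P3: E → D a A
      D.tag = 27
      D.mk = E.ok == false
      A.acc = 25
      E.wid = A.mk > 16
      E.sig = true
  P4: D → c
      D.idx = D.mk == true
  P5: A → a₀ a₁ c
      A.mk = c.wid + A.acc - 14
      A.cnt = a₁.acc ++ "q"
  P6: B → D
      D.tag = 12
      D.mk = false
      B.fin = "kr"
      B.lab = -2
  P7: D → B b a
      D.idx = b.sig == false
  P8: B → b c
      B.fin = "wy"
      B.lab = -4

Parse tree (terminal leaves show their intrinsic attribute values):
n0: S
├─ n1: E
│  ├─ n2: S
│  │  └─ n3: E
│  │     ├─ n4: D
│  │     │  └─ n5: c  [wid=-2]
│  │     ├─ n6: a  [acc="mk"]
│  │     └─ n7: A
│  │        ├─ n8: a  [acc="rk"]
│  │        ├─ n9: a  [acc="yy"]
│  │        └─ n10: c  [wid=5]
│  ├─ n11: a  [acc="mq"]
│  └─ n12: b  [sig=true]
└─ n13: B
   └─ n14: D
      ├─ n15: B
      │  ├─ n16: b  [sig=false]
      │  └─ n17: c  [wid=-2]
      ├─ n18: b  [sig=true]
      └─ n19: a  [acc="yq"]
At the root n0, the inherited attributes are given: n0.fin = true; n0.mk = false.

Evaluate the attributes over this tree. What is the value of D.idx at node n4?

1. n0.fin = true  [given at root]
2. n0.mk = false  [given at root]
3. n1.ok = false  [S.mk == true]
4. n2.fin = true  [E.ok == false]
5. n2.mk = true  [E.ok == false]
6. n3.ok = false  [S.mk == false]
7. n4.tag = 27  [27]
8. n4.mk = true  [E.ok == false]
9. n5.wid = -2  [terminal]
10. n4.idx = true  [D.mk == true]
11. n6.acc = "mk"  [terminal]
12. n7.acc = 25  [25]
13. n8.acc = "rk"  [terminal]
14. n9.acc = "yy"  [terminal]
15. n10.wid = 5  [terminal]
16. n7.mk = 16  [c.wid + A.acc - 14]
17. n7.cnt = "yyq"  [a₁.acc ++ "q"]
18. n3.wid = false  [A.mk > 16]
19. n3.sig = true  [true]
20. n2.off = -2  [-2]
21. n2.idx = "yy"  ["yy"]
22. n11.acc = "mq"  [terminal]
23. n12.sig = true  [terminal]
24. n1.wid = true  [b.sig == true]
25. n1.sig = true  [b.sig or E.ok]
26. n14.tag = 12  [12]
27. n14.mk = false  [false]
28. n16.sig = false  [terminal]
29. n17.wid = -2  [terminal]
30. n15.fin = "wy"  ["wy"]
31. n15.lab = -4  [-4]
32. n18.sig = true  [terminal]
33. n19.acc = "yq"  [terminal]
34. n14.idx = false  [b.sig == false]
35. n13.fin = "kr"  ["kr"]
36. n13.lab = -2  [-2]
37. n0.off = -8  [B.lab * 2 - 4]
38. n0.idx = "rw"  ["rw"]

true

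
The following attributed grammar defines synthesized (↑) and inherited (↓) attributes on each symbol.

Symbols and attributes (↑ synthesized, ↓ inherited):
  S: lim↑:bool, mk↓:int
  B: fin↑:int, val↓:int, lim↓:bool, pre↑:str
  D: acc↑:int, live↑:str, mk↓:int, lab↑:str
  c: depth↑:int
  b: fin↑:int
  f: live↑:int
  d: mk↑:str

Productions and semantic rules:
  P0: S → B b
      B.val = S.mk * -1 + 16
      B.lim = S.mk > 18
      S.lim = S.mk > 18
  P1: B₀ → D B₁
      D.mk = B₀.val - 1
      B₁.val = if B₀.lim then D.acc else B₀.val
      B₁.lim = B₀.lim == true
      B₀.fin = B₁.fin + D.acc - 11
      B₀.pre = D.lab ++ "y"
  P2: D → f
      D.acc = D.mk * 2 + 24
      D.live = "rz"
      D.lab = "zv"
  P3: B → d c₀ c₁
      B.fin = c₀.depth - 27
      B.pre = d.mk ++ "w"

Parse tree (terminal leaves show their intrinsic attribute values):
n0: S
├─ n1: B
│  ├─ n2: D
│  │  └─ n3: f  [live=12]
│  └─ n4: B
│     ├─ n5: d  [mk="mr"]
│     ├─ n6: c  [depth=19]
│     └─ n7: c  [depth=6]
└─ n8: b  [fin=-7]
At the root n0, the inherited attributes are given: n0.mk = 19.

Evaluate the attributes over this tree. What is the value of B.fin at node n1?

-3

1. n0.mk = 19  [given at root]
2. n1.val = -3  [S.mk * -1 + 16]
3. n1.lim = true  [S.mk > 18]
4. n2.mk = -4  [B₀.val - 1]
5. n3.live = 12  [terminal]
6. n2.acc = 16  [D.mk * 2 + 24]
7. n2.live = "rz"  ["rz"]
8. n2.lab = "zv"  ["zv"]
9. n4.val = 16  [if B₀.lim then D.acc else B₀.val]
10. n4.lim = true  [B₀.lim == true]
11. n5.mk = "mr"  [terminal]
12. n6.depth = 19  [terminal]
13. n7.depth = 6  [terminal]
14. n4.fin = -8  [c₀.depth - 27]
15. n4.pre = "mrw"  [d.mk ++ "w"]
16. n1.fin = -3  [B₁.fin + D.acc - 11]
17. n1.pre = "zvy"  [D.lab ++ "y"]
18. n8.fin = -7  [terminal]
19. n0.lim = true  [S.mk > 18]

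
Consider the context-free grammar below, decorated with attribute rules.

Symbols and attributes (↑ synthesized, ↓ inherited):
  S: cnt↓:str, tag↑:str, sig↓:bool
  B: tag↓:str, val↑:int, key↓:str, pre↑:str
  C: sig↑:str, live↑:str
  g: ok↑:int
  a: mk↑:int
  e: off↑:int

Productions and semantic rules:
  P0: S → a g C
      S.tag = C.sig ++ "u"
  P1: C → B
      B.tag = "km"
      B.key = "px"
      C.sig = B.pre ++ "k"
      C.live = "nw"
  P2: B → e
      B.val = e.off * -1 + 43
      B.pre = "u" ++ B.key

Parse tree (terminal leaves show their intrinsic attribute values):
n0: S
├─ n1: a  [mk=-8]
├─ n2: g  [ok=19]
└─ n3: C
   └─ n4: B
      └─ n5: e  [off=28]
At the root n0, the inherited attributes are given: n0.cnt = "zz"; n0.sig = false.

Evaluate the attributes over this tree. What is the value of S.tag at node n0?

1. n0.cnt = "zz"  [given at root]
2. n0.sig = false  [given at root]
3. n1.mk = -8  [terminal]
4. n2.ok = 19  [terminal]
5. n4.tag = "km"  ["km"]
6. n4.key = "px"  ["px"]
7. n5.off = 28  [terminal]
8. n4.val = 15  [e.off * -1 + 43]
9. n4.pre = "upx"  ["u" ++ B.key]
10. n3.sig = "upxk"  [B.pre ++ "k"]
11. n3.live = "nw"  ["nw"]
12. n0.tag = "upxku"  [C.sig ++ "u"]

"upxku"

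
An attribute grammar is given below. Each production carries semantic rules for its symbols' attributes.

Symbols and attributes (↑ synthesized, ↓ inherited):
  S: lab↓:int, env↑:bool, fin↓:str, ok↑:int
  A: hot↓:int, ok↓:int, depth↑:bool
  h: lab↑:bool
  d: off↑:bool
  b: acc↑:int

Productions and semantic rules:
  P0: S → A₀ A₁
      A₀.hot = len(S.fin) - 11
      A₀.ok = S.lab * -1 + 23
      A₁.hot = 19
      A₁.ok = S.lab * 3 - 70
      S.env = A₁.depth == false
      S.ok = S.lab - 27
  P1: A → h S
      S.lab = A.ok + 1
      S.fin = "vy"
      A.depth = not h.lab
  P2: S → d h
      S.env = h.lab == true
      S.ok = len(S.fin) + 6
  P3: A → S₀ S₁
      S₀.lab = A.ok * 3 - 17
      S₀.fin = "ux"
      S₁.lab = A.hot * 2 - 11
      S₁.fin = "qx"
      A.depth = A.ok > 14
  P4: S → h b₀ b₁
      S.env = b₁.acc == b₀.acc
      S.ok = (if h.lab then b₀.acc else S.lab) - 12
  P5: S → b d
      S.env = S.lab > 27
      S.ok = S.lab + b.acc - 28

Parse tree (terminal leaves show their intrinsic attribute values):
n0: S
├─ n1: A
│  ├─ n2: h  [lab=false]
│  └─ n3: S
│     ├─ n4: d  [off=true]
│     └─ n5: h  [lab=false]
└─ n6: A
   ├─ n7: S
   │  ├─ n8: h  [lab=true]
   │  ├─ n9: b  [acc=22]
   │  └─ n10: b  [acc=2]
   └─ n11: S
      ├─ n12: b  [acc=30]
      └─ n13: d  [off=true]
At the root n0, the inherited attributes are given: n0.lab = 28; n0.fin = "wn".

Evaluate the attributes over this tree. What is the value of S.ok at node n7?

10

1. n0.lab = 28  [given at root]
2. n0.fin = "wn"  [given at root]
3. n1.hot = -9  [len(S.fin) - 11]
4. n1.ok = -5  [S.lab * -1 + 23]
5. n2.lab = false  [terminal]
6. n3.lab = -4  [A.ok + 1]
7. n3.fin = "vy"  ["vy"]
8. n4.off = true  [terminal]
9. n5.lab = false  [terminal]
10. n3.env = false  [h.lab == true]
11. n3.ok = 8  [len(S.fin) + 6]
12. n1.depth = true  [not h.lab]
13. n6.hot = 19  [19]
14. n6.ok = 14  [S.lab * 3 - 70]
15. n7.lab = 25  [A.ok * 3 - 17]
16. n7.fin = "ux"  ["ux"]
17. n8.lab = true  [terminal]
18. n9.acc = 22  [terminal]
19. n10.acc = 2  [terminal]
20. n7.env = false  [b₁.acc == b₀.acc]
21. n7.ok = 10  [(if h.lab then b₀.acc else S.lab) - 12]
22. n11.lab = 27  [A.hot * 2 - 11]
23. n11.fin = "qx"  ["qx"]
24. n12.acc = 30  [terminal]
25. n13.off = true  [terminal]
26. n11.env = false  [S.lab > 27]
27. n11.ok = 29  [S.lab + b.acc - 28]
28. n6.depth = false  [A.ok > 14]
29. n0.env = true  [A₁.depth == false]
30. n0.ok = 1  [S.lab - 27]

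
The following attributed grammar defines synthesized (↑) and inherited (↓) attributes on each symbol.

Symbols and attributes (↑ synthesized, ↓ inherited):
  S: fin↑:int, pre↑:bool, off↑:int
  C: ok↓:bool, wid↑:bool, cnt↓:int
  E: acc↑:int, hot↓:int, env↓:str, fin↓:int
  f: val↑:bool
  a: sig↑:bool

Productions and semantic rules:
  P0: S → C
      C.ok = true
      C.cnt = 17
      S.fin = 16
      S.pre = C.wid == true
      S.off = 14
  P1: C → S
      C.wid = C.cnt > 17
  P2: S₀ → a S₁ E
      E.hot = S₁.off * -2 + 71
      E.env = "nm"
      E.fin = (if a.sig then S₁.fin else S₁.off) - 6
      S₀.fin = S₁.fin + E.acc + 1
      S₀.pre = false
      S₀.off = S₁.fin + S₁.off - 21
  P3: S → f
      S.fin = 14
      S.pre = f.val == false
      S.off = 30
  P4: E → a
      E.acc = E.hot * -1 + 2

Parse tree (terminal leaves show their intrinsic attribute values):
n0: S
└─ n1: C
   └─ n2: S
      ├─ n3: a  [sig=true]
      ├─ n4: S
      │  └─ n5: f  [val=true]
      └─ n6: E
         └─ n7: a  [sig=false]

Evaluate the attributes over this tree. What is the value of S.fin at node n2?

6

1. n1.ok = true  [true]
2. n1.cnt = 17  [17]
3. n3.sig = true  [terminal]
4. n5.val = true  [terminal]
5. n4.fin = 14  [14]
6. n4.pre = false  [f.val == false]
7. n4.off = 30  [30]
8. n6.hot = 11  [S₁.off * -2 + 71]
9. n6.env = "nm"  ["nm"]
10. n6.fin = 8  [(if a.sig then S₁.fin else S₁.off) - 6]
11. n7.sig = false  [terminal]
12. n6.acc = -9  [E.hot * -1 + 2]
13. n2.fin = 6  [S₁.fin + E.acc + 1]
14. n2.pre = false  [false]
15. n2.off = 23  [S₁.fin + S₁.off - 21]
16. n1.wid = false  [C.cnt > 17]
17. n0.fin = 16  [16]
18. n0.pre = false  [C.wid == true]
19. n0.off = 14  [14]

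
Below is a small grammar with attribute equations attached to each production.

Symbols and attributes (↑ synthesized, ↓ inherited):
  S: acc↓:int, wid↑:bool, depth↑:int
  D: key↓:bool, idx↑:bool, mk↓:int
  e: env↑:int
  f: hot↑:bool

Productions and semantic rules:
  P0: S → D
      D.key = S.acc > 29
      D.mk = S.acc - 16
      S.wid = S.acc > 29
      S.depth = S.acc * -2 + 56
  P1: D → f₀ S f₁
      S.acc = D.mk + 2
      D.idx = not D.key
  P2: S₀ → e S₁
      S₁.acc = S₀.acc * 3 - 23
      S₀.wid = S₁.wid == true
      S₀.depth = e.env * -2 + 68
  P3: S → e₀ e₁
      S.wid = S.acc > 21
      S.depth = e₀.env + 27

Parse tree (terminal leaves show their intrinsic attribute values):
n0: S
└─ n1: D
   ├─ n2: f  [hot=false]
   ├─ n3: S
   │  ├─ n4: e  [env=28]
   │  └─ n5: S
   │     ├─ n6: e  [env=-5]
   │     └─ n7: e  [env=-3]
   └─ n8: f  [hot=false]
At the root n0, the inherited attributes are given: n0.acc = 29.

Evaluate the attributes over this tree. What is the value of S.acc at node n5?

22

1. n0.acc = 29  [given at root]
2. n1.key = false  [S.acc > 29]
3. n1.mk = 13  [S.acc - 16]
4. n2.hot = false  [terminal]
5. n3.acc = 15  [D.mk + 2]
6. n4.env = 28  [terminal]
7. n5.acc = 22  [S₀.acc * 3 - 23]
8. n6.env = -5  [terminal]
9. n7.env = -3  [terminal]
10. n5.wid = true  [S.acc > 21]
11. n5.depth = 22  [e₀.env + 27]
12. n3.wid = true  [S₁.wid == true]
13. n3.depth = 12  [e.env * -2 + 68]
14. n8.hot = false  [terminal]
15. n1.idx = true  [not D.key]
16. n0.wid = false  [S.acc > 29]
17. n0.depth = -2  [S.acc * -2 + 56]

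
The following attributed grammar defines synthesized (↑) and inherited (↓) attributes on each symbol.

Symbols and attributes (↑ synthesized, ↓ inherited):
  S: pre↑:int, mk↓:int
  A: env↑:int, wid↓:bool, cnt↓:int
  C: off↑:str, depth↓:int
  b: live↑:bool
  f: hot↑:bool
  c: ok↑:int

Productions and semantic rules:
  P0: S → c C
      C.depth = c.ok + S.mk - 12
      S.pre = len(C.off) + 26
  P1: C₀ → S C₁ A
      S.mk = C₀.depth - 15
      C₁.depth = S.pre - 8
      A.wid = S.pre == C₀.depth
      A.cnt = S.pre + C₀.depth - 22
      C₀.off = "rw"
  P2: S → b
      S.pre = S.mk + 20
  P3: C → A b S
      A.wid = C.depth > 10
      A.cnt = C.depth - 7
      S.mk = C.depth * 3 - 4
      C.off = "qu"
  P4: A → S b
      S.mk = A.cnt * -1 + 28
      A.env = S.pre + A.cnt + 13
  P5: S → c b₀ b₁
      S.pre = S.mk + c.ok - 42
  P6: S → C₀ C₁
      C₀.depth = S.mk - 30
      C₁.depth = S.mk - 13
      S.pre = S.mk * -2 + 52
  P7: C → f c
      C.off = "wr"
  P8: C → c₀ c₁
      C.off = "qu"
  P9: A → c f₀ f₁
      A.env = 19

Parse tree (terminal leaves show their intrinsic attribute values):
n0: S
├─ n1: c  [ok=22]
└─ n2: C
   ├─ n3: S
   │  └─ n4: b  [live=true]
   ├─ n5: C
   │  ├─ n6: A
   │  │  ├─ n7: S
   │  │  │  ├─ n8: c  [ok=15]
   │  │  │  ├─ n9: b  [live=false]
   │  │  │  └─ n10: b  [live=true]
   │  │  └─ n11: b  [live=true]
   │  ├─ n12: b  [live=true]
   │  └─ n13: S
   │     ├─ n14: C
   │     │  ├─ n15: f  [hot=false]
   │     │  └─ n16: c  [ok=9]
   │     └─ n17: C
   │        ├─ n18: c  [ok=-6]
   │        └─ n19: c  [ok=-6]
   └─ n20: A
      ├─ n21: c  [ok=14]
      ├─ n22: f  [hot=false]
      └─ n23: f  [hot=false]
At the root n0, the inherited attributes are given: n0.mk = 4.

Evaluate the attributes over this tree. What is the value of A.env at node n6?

14

1. n0.mk = 4  [given at root]
2. n1.ok = 22  [terminal]
3. n2.depth = 14  [c.ok + S.mk - 12]
4. n3.mk = -1  [C₀.depth - 15]
5. n4.live = true  [terminal]
6. n3.pre = 19  [S.mk + 20]
7. n5.depth = 11  [S.pre - 8]
8. n6.wid = true  [C.depth > 10]
9. n6.cnt = 4  [C.depth - 7]
10. n7.mk = 24  [A.cnt * -1 + 28]
11. n8.ok = 15  [terminal]
12. n9.live = false  [terminal]
13. n10.live = true  [terminal]
14. n7.pre = -3  [S.mk + c.ok - 42]
15. n11.live = true  [terminal]
16. n6.env = 14  [S.pre + A.cnt + 13]
17. n12.live = true  [terminal]
18. n13.mk = 29  [C.depth * 3 - 4]
19. n14.depth = -1  [S.mk - 30]
20. n15.hot = false  [terminal]
21. n16.ok = 9  [terminal]
22. n14.off = "wr"  ["wr"]
23. n17.depth = 16  [S.mk - 13]
24. n18.ok = -6  [terminal]
25. n19.ok = -6  [terminal]
26. n17.off = "qu"  ["qu"]
27. n13.pre = -6  [S.mk * -2 + 52]
28. n5.off = "qu"  ["qu"]
29. n20.wid = false  [S.pre == C₀.depth]
30. n20.cnt = 11  [S.pre + C₀.depth - 22]
31. n21.ok = 14  [terminal]
32. n22.hot = false  [terminal]
33. n23.hot = false  [terminal]
34. n20.env = 19  [19]
35. n2.off = "rw"  ["rw"]
36. n0.pre = 28  [len(C.off) + 26]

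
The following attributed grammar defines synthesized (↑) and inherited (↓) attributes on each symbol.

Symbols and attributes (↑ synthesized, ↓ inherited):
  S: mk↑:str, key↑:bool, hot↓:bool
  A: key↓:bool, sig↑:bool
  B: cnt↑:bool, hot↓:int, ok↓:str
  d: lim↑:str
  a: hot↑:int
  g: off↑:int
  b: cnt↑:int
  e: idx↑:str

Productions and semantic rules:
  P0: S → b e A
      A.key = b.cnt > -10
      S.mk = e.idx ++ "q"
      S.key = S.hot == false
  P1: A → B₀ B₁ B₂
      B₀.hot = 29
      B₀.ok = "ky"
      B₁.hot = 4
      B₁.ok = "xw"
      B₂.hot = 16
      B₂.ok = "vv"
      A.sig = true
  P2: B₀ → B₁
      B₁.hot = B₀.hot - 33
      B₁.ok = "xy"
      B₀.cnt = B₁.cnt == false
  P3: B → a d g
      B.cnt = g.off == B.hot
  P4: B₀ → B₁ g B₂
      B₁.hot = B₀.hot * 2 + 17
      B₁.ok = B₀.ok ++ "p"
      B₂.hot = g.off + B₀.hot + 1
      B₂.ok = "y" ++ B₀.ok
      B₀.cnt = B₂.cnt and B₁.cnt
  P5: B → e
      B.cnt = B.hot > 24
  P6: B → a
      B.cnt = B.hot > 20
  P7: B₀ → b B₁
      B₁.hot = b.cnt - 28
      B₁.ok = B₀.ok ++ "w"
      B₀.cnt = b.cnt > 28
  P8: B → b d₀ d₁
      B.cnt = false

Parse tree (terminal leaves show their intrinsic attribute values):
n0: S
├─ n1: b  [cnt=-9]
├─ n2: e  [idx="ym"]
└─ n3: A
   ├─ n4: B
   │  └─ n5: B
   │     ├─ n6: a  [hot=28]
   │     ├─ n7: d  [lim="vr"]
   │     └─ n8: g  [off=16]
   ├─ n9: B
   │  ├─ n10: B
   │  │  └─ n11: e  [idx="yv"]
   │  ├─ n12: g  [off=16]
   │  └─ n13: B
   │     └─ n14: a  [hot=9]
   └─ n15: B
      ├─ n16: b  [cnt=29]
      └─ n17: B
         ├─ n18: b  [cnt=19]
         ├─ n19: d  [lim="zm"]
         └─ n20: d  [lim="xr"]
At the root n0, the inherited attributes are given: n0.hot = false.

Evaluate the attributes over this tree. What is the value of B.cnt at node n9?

true

1. n0.hot = false  [given at root]
2. n1.cnt = -9  [terminal]
3. n2.idx = "ym"  [terminal]
4. n3.key = true  [b.cnt > -10]
5. n4.hot = 29  [29]
6. n4.ok = "ky"  ["ky"]
7. n5.hot = -4  [B₀.hot - 33]
8. n5.ok = "xy"  ["xy"]
9. n6.hot = 28  [terminal]
10. n7.lim = "vr"  [terminal]
11. n8.off = 16  [terminal]
12. n5.cnt = false  [g.off == B.hot]
13. n4.cnt = true  [B₁.cnt == false]
14. n9.hot = 4  [4]
15. n9.ok = "xw"  ["xw"]
16. n10.hot = 25  [B₀.hot * 2 + 17]
17. n10.ok = "xwp"  [B₀.ok ++ "p"]
18. n11.idx = "yv"  [terminal]
19. n10.cnt = true  [B.hot > 24]
20. n12.off = 16  [terminal]
21. n13.hot = 21  [g.off + B₀.hot + 1]
22. n13.ok = "yxw"  ["y" ++ B₀.ok]
23. n14.hot = 9  [terminal]
24. n13.cnt = true  [B.hot > 20]
25. n9.cnt = true  [B₂.cnt and B₁.cnt]
26. n15.hot = 16  [16]
27. n15.ok = "vv"  ["vv"]
28. n16.cnt = 29  [terminal]
29. n17.hot = 1  [b.cnt - 28]
30. n17.ok = "vvw"  [B₀.ok ++ "w"]
31. n18.cnt = 19  [terminal]
32. n19.lim = "zm"  [terminal]
33. n20.lim = "xr"  [terminal]
34. n17.cnt = false  [false]
35. n15.cnt = true  [b.cnt > 28]
36. n3.sig = true  [true]
37. n0.mk = "ymq"  [e.idx ++ "q"]
38. n0.key = true  [S.hot == false]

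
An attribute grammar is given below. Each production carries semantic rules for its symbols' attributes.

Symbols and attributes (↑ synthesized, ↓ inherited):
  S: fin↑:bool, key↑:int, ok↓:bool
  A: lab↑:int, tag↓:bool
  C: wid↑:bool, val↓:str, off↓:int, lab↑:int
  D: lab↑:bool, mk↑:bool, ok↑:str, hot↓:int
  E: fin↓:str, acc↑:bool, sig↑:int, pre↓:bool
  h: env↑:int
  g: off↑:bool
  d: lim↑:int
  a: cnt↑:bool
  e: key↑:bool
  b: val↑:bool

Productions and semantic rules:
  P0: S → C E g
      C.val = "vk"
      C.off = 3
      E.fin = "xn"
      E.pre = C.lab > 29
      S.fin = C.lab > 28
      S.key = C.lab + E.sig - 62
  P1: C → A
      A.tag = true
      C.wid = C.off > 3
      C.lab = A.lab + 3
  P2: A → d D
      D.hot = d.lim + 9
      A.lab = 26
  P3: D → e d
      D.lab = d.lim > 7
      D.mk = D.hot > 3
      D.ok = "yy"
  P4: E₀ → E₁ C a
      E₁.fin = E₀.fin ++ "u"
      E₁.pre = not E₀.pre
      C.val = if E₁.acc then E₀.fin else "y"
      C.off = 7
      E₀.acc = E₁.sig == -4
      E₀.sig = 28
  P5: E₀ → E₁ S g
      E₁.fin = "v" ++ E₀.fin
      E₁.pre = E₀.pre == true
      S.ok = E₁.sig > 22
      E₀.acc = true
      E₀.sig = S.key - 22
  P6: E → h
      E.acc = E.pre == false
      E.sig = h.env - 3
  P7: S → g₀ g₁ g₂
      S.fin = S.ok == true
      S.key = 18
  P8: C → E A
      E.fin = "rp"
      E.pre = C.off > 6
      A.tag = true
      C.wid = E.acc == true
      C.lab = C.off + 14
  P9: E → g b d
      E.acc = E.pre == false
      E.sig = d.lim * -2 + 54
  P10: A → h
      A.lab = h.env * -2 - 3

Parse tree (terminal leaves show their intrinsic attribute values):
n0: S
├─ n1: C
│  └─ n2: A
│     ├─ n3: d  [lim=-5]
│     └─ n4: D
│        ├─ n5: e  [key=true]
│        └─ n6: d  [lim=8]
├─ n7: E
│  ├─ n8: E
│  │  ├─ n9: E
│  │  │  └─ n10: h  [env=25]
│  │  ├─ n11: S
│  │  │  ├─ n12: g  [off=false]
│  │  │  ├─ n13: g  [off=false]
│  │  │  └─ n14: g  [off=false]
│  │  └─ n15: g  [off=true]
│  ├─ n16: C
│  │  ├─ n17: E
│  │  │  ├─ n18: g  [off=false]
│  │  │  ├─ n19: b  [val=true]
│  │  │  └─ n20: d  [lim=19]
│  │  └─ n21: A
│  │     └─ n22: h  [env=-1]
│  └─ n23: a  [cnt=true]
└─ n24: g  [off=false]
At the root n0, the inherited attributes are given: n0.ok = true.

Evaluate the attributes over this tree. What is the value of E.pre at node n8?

true

1. n0.ok = true  [given at root]
2. n1.val = "vk"  ["vk"]
3. n1.off = 3  [3]
4. n2.tag = true  [true]
5. n3.lim = -5  [terminal]
6. n4.hot = 4  [d.lim + 9]
7. n5.key = true  [terminal]
8. n6.lim = 8  [terminal]
9. n4.lab = true  [d.lim > 7]
10. n4.mk = true  [D.hot > 3]
11. n4.ok = "yy"  ["yy"]
12. n2.lab = 26  [26]
13. n1.wid = false  [C.off > 3]
14. n1.lab = 29  [A.lab + 3]
15. n7.fin = "xn"  ["xn"]
16. n7.pre = false  [C.lab > 29]
17. n8.fin = "xnu"  [E₀.fin ++ "u"]
18. n8.pre = true  [not E₀.pre]
19. n9.fin = "vxnu"  ["v" ++ E₀.fin]
20. n9.pre = true  [E₀.pre == true]
21. n10.env = 25  [terminal]
22. n9.acc = false  [E.pre == false]
23. n9.sig = 22  [h.env - 3]
24. n11.ok = false  [E₁.sig > 22]
25. n12.off = false  [terminal]
26. n13.off = false  [terminal]
27. n14.off = false  [terminal]
28. n11.fin = false  [S.ok == true]
29. n11.key = 18  [18]
30. n15.off = true  [terminal]
31. n8.acc = true  [true]
32. n8.sig = -4  [S.key - 22]
33. n16.val = "xn"  [if E₁.acc then E₀.fin else "y"]
34. n16.off = 7  [7]
35. n17.fin = "rp"  ["rp"]
36. n17.pre = true  [C.off > 6]
37. n18.off = false  [terminal]
38. n19.val = true  [terminal]
39. n20.lim = 19  [terminal]
40. n17.acc = false  [E.pre == false]
41. n17.sig = 16  [d.lim * -2 + 54]
42. n21.tag = true  [true]
43. n22.env = -1  [terminal]
44. n21.lab = -1  [h.env * -2 - 3]
45. n16.wid = false  [E.acc == true]
46. n16.lab = 21  [C.off + 14]
47. n23.cnt = true  [terminal]
48. n7.acc = true  [E₁.sig == -4]
49. n7.sig = 28  [28]
50. n24.off = false  [terminal]
51. n0.fin = true  [C.lab > 28]
52. n0.key = -5  [C.lab + E.sig - 62]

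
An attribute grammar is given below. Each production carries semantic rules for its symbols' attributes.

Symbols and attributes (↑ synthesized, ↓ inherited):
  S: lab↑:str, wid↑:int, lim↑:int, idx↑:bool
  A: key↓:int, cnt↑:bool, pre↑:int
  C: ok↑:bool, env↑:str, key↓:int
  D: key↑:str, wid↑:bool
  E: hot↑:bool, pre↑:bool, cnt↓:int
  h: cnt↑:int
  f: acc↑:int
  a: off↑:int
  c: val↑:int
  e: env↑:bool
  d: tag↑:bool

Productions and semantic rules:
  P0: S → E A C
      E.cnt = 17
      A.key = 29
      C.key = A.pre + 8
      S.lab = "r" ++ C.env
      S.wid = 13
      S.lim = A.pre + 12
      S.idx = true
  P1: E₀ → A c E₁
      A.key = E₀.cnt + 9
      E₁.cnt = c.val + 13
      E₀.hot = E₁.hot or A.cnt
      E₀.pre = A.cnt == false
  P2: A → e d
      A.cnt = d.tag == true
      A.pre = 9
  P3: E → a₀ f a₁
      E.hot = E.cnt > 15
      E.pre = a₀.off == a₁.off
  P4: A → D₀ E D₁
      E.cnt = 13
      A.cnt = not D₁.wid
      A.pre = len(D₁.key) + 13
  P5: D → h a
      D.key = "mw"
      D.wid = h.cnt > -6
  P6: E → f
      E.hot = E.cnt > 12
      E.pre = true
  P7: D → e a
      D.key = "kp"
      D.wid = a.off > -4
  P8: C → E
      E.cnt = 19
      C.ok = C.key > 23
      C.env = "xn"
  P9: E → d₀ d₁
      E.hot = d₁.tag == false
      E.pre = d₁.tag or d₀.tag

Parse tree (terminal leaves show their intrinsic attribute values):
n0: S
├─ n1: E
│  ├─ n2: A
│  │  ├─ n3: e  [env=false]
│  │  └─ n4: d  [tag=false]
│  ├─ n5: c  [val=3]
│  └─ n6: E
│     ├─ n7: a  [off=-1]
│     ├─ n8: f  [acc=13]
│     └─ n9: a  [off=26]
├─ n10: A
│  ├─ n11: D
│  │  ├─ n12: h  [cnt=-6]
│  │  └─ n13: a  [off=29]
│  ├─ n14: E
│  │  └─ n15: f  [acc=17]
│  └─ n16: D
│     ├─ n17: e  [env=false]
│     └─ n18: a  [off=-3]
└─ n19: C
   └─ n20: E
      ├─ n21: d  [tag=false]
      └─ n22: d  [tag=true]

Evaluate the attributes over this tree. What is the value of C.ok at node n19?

false

1. n1.cnt = 17  [17]
2. n2.key = 26  [E₀.cnt + 9]
3. n3.env = false  [terminal]
4. n4.tag = false  [terminal]
5. n2.cnt = false  [d.tag == true]
6. n2.pre = 9  [9]
7. n5.val = 3  [terminal]
8. n6.cnt = 16  [c.val + 13]
9. n7.off = -1  [terminal]
10. n8.acc = 13  [terminal]
11. n9.off = 26  [terminal]
12. n6.hot = true  [E.cnt > 15]
13. n6.pre = false  [a₀.off == a₁.off]
14. n1.hot = true  [E₁.hot or A.cnt]
15. n1.pre = true  [A.cnt == false]
16. n10.key = 29  [29]
17. n12.cnt = -6  [terminal]
18. n13.off = 29  [terminal]
19. n11.key = "mw"  ["mw"]
20. n11.wid = false  [h.cnt > -6]
21. n14.cnt = 13  [13]
22. n15.acc = 17  [terminal]
23. n14.hot = true  [E.cnt > 12]
24. n14.pre = true  [true]
25. n17.env = false  [terminal]
26. n18.off = -3  [terminal]
27. n16.key = "kp"  ["kp"]
28. n16.wid = true  [a.off > -4]
29. n10.cnt = false  [not D₁.wid]
30. n10.pre = 15  [len(D₁.key) + 13]
31. n19.key = 23  [A.pre + 8]
32. n20.cnt = 19  [19]
33. n21.tag = false  [terminal]
34. n22.tag = true  [terminal]
35. n20.hot = false  [d₁.tag == false]
36. n20.pre = true  [d₁.tag or d₀.tag]
37. n19.ok = false  [C.key > 23]
38. n19.env = "xn"  ["xn"]
39. n0.lab = "rxn"  ["r" ++ C.env]
40. n0.wid = 13  [13]
41. n0.lim = 27  [A.pre + 12]
42. n0.idx = true  [true]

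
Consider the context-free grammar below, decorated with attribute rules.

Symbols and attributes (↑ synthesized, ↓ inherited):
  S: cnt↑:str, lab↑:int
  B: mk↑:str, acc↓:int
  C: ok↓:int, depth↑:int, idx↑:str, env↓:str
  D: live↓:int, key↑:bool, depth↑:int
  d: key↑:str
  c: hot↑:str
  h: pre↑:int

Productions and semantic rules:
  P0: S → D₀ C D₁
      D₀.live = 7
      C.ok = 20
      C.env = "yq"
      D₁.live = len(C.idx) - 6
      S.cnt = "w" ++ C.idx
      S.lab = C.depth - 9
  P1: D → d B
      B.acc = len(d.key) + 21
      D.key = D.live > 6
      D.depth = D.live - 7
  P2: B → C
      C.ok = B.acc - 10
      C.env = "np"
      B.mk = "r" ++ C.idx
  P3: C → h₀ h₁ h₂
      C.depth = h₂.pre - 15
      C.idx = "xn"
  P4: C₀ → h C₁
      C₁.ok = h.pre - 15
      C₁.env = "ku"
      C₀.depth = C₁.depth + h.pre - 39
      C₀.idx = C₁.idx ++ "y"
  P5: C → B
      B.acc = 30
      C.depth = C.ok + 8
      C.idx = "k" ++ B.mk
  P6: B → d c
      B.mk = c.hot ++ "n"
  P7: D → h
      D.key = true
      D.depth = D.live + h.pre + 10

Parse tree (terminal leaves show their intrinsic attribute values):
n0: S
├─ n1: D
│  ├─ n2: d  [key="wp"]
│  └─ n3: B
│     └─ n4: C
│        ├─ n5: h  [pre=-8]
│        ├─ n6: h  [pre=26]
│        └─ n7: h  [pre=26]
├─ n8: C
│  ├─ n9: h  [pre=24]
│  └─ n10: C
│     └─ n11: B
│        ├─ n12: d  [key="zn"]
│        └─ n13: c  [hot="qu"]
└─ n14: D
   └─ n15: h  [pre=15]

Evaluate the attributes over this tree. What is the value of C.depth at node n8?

1. n1.live = 7  [7]
2. n2.key = "wp"  [terminal]
3. n3.acc = 23  [len(d.key) + 21]
4. n4.ok = 13  [B.acc - 10]
5. n4.env = "np"  ["np"]
6. n5.pre = -8  [terminal]
7. n6.pre = 26  [terminal]
8. n7.pre = 26  [terminal]
9. n4.depth = 11  [h₂.pre - 15]
10. n4.idx = "xn"  ["xn"]
11. n3.mk = "rxn"  ["r" ++ C.idx]
12. n1.key = true  [D.live > 6]
13. n1.depth = 0  [D.live - 7]
14. n8.ok = 20  [20]
15. n8.env = "yq"  ["yq"]
16. n9.pre = 24  [terminal]
17. n10.ok = 9  [h.pre - 15]
18. n10.env = "ku"  ["ku"]
19. n11.acc = 30  [30]
20. n12.key = "zn"  [terminal]
21. n13.hot = "qu"  [terminal]
22. n11.mk = "qun"  [c.hot ++ "n"]
23. n10.depth = 17  [C.ok + 8]
24. n10.idx = "kqun"  ["k" ++ B.mk]
25. n8.depth = 2  [C₁.depth + h.pre - 39]
26. n8.idx = "kquny"  [C₁.idx ++ "y"]
27. n14.live = -1  [len(C.idx) - 6]
28. n15.pre = 15  [terminal]
29. n14.key = true  [true]
30. n14.depth = 24  [D.live + h.pre + 10]
31. n0.cnt = "wkquny"  ["w" ++ C.idx]
32. n0.lab = -7  [C.depth - 9]

2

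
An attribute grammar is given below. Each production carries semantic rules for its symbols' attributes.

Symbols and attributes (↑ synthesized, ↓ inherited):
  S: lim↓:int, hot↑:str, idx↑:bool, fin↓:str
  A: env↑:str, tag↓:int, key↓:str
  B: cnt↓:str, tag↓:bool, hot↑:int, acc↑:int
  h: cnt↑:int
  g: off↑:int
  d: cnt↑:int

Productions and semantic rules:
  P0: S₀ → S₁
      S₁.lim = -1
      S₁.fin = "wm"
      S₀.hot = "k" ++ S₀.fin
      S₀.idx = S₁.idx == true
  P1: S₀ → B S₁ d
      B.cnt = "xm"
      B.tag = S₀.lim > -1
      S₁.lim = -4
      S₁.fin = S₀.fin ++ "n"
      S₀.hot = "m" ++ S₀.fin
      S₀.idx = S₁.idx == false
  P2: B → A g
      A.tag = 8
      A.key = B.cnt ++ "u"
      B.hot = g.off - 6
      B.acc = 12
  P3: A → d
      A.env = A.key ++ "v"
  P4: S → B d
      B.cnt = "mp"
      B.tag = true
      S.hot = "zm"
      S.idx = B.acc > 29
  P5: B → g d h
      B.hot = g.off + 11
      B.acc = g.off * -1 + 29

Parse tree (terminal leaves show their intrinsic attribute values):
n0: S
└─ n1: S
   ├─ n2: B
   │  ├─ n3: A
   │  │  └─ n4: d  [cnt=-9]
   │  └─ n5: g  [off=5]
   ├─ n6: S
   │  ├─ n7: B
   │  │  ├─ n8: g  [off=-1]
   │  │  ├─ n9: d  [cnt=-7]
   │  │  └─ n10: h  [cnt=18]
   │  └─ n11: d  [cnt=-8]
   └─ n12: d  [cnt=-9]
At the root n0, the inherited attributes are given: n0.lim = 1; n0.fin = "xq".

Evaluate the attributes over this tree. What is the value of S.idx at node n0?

false

1. n0.lim = 1  [given at root]
2. n0.fin = "xq"  [given at root]
3. n1.lim = -1  [-1]
4. n1.fin = "wm"  ["wm"]
5. n2.cnt = "xm"  ["xm"]
6. n2.tag = false  [S₀.lim > -1]
7. n3.tag = 8  [8]
8. n3.key = "xmu"  [B.cnt ++ "u"]
9. n4.cnt = -9  [terminal]
10. n3.env = "xmuv"  [A.key ++ "v"]
11. n5.off = 5  [terminal]
12. n2.hot = -1  [g.off - 6]
13. n2.acc = 12  [12]
14. n6.lim = -4  [-4]
15. n6.fin = "wmn"  [S₀.fin ++ "n"]
16. n7.cnt = "mp"  ["mp"]
17. n7.tag = true  [true]
18. n8.off = -1  [terminal]
19. n9.cnt = -7  [terminal]
20. n10.cnt = 18  [terminal]
21. n7.hot = 10  [g.off + 11]
22. n7.acc = 30  [g.off * -1 + 29]
23. n11.cnt = -8  [terminal]
24. n6.hot = "zm"  ["zm"]
25. n6.idx = true  [B.acc > 29]
26. n12.cnt = -9  [terminal]
27. n1.hot = "mwm"  ["m" ++ S₀.fin]
28. n1.idx = false  [S₁.idx == false]
29. n0.hot = "kxq"  ["k" ++ S₀.fin]
30. n0.idx = false  [S₁.idx == true]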